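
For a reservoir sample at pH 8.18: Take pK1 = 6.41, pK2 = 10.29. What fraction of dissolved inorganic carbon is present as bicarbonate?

α₁ = 0.976

α₁ = 1 / (1 + [H⁺]/K1 + K2/[H⁺]) = 1 / (1 + 10^-1.77 + 10^-2.11)
   = 1 / (1 + 0.016982 + 0.0077625) = 1/1.0247 = 0.9759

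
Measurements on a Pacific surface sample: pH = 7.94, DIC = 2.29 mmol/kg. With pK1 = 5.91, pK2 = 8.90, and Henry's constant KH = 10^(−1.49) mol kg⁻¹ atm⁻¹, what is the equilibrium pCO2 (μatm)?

pCO2 = 590 μatm

α₀ = 1 / (1 + K1/[H⁺] + K1K2/[H⁺]²) = 1 / (1 + 10^+2.03 + 10^+1.07)
   = 1 / (1 + 107.15 + 11.749) = 1/119.90 = 0.008340
[CO2*] = α₀ × DIC = 0.008340 × 2.29 = 0.01910 mmol/kg = 19.10 μmol/kg
pCO2 = [CO2*]/KH = 1.910×10^-5 / 3.236×10^-2 = 590 μatm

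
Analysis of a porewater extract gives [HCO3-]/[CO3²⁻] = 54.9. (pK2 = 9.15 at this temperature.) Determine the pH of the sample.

From K2 = [H⁺][CO3²⁻]/[HCO3-]:  pH = pK2 − log₁₀([HCO3-]/[CO3²⁻])
log₁₀(54.9) = +1.740
pH = 9.15 − (+1.740) = 7.41

pH = 7.41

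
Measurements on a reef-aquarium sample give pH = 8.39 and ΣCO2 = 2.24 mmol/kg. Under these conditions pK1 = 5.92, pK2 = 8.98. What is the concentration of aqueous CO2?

α₀ = 1 / (1 + K1/[H⁺] + K1K2/[H⁺]²) = 1 / (1 + 10^+2.47 + 10^+1.88)
   = 1 / (1 + 295.12 + 75.858) = 1/371.98 = 0.002688
[CO2*] = α₀ × DIC = 0.002688 × 2.24 = 0.00602 mmol/kg = 6.02 μmol/kg

[CO2*] = 6.02 μmol/kg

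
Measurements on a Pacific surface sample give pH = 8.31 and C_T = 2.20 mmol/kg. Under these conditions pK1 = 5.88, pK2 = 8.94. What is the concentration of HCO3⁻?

α₁ = 1 / (1 + [H⁺]/K1 + K2/[H⁺]) = 1 / (1 + 10^-2.43 + 10^-0.63)
   = 1 / (1 + 0.0037154 + 0.23442) = 1/1.2381 = 0.8077
[HCO3⁻] = α₁ × DIC = 0.8077 × 2.20 = 1.78 mmol/kg

[HCO3⁻] = 1.78 mmol/kg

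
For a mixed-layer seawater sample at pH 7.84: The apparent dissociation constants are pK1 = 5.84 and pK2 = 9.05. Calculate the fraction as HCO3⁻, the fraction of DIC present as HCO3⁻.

α₁ = 0.933

α₁ = 1 / (1 + [H⁺]/K1 + K2/[H⁺]) = 1 / (1 + 10^-2.00 + 10^-1.21)
   = 1 / (1 + 0.010000 + 0.061660) = 1/1.0717 = 0.9331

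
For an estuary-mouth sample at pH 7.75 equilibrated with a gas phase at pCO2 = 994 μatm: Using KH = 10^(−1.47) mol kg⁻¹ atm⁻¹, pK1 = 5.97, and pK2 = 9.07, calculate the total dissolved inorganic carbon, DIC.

[CO2*] = KH · pCO2 = 10^(−1.47) × 994×10^-6 = 3.368×10^-5 mol/kg
α₀ = 1/(1 + K1/[H⁺] + K1K2/[H⁺]²) = 1/(1 + 10^+1.78 + 10^+0.46) = 0.01559
DIC = [CO2*]/α₀ = 3.368×10^-5 / 0.01559 = 2.16 mmol/kg

DIC = 2.16 mmol/kg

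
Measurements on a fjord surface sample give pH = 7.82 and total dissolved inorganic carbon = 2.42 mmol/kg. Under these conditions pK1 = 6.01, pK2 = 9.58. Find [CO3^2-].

α₂ = 1 / (1 + [H⁺]/K2 + [H⁺]²/(K1K2)) = 1 / (1 + 10^+1.76 + 10^-0.05)
   = 1 / (1 + 57.544 + 0.89125) = 1/59.435 = 0.01683
[CO3²⁻] = α₂ × DIC = 0.01683 × 2.42 = 0.0407 mmol/kg

[CO3²⁻] = 0.0407 mmol/kg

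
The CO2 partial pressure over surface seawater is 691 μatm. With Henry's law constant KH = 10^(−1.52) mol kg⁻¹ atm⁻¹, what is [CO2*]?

KH = 10^(−1.52) = 3.020×10^-2 mol kg⁻¹ atm⁻¹
[CO2*] = KH · pCO2 = 3.020×10^-2 × 691×10^-6 atm = 2.09×10^-5 mol/kg

[CO2*] = 20.9 μmol/kg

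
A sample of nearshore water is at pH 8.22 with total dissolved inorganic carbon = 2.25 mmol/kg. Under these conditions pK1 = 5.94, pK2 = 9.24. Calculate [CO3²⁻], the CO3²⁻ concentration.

α₂ = 1 / (1 + [H⁺]/K2 + [H⁺]²/(K1K2)) = 1 / (1 + 10^+1.02 + 10^-1.26)
   = 1 / (1 + 10.471 + 0.054954) = 1/11.526 = 0.08676
[CO3²⁻] = α₂ × DIC = 0.08676 × 2.25 = 0.195 mmol/kg

[CO3²⁻] = 0.195 mmol/kg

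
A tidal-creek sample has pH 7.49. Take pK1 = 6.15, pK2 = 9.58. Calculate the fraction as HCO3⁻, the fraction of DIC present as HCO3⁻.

α₁ = 0.949

α₁ = 1 / (1 + [H⁺]/K1 + K2/[H⁺]) = 1 / (1 + 10^-1.34 + 10^-2.09)
   = 1 / (1 + 0.045709 + 0.0081283) = 1/1.0538 = 0.9489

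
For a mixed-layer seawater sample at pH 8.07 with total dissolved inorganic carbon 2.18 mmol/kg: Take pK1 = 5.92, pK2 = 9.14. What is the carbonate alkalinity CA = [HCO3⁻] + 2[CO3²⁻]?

CA = [HCO3⁻] + 2[CO3²⁻] = (α₁ + 2α₂)·DIC
At pH 8.07: [H⁺]/K1 = 10^-2.15 = 0.0070795, K2/[H⁺] = 10^-1.07 = 0.085114
α₁ = 1/(1 + 0.0070795 + 0.085114) = 1/1.0922 = 0.9156; α₂ = α₁·K2/[H⁺] = 0.07793
α₁ + 2α₂ = 1.0714
CA = 1.0714 × 2.18 = 2.34 mmol/kg

CA = 2.34 mmol/kg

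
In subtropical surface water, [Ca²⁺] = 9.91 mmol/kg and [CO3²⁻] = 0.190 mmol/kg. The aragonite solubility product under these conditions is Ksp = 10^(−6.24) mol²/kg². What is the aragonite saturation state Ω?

Ksp = 10^(−6.24) = 5.754×10^-7
Ω = [Ca²⁺][CO3²⁻]/Ksp = (9.91×10^-3)(0.190×10^-3) / 5.754×10^-7 = 3.27

Ω = 3.27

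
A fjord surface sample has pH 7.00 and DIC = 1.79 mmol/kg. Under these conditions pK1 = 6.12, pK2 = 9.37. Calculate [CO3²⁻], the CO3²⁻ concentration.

[CO3²⁻] = 6.72 μmol/kg

α₂ = 1 / (1 + [H⁺]/K2 + [H⁺]²/(K1K2)) = 1 / (1 + 10^+2.37 + 10^+1.49)
   = 1 / (1 + 234.42 + 30.903) = 1/266.33 = 0.003755
[CO3²⁻] = α₂ × DIC = 0.003755 × 1.79 = 0.00672 mmol/kg = 6.72 μmol/kg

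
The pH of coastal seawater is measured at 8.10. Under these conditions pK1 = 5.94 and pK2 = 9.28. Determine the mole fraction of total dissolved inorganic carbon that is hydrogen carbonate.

α₁ = 1 / (1 + [H⁺]/K1 + K2/[H⁺]) = 1 / (1 + 10^-2.16 + 10^-1.18)
   = 1 / (1 + 0.0069183 + 0.066069) = 1/1.0730 = 0.9320

α₁ = 0.932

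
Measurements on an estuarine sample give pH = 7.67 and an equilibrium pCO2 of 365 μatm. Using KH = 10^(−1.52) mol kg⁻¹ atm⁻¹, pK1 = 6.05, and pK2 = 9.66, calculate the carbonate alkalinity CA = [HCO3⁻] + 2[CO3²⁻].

[CO2*] = KH · pCO2 = 10^(−1.52) × 365×10^-6 = 1.102×10^-5 mol/kg
α₀ = 1/(1 + K1/[H⁺] + K1K2/[H⁺]²) = 1/(1 + 10^+1.62 + 10^-0.37) = 0.02319
DIC = [CO2*]/α₀ = 1.102×10^-5 / 0.02319 = 0.4752 mmol/kg
CA = (α₁ + 2α₂)·DIC = (0.9669 + 2×0.009894) × 0.4752 = 0.469 mmol/kg

CA = 0.469 mmol/kg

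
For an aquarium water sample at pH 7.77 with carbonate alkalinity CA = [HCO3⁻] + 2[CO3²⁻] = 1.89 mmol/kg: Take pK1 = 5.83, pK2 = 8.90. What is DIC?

CA = [HCO3⁻] + 2[CO3²⁻] = (α₁ + 2α₂)·DIC
At pH 7.77: [H⁺]/K1 = 10^-1.94 = 0.011482, K2/[H⁺] = 10^-1.13 = 0.074131
α₁ = 1/(1 + 0.011482 + 0.074131) = 1/1.0856 = 0.9211; α₂ = α₁·K2/[H⁺] = 0.06828
α₁ + 2α₂ = 1.0577
DIC = CA / (α₁ + 2α₂) = 1.89 / 1.0577 = 1.79 mmol/kg

DIC = 1.79 mmol/kg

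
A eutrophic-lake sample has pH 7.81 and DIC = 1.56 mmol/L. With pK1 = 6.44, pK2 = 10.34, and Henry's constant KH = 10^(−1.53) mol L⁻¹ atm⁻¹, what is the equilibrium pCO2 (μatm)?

α₀ = 1 / (1 + K1/[H⁺] + K1K2/[H⁺]²) = 1 / (1 + 10^+1.37 + 10^-1.16)
   = 1 / (1 + 23.442 + 0.069183) = 1/24.511 = 0.04080
[CO2*] = α₀ × DIC = 0.04080 × 1.56 = 0.06364 mmol/L
pCO2 = [CO2*]/KH = 6.364×10^-5 / 2.951×10^-2 = 2160 μatm

pCO2 = 2160 μatm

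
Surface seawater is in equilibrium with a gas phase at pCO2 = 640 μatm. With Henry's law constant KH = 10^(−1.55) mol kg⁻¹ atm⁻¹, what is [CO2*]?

KH = 10^(−1.55) = 2.818×10^-2 mol kg⁻¹ atm⁻¹
[CO2*] = KH · pCO2 = 2.818×10^-2 × 640×10^-6 atm = 1.80×10^-5 mol/kg

[CO2*] = 18.0 μmol/kg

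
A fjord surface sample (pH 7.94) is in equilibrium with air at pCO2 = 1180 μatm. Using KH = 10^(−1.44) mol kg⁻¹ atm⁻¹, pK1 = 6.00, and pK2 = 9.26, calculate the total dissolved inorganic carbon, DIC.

DIC = 3.95 mmol/kg

[CO2*] = KH · pCO2 = 10^(−1.44) × 1180×10^-6 = 4.284×10^-5 mol/kg
α₀ = 1/(1 + K1/[H⁺] + K1K2/[H⁺]²) = 1/(1 + 10^+1.94 + 10^+0.62) = 0.01084
DIC = [CO2*]/α₀ = 4.284×10^-5 / 0.01084 = 3.95 mmol/kg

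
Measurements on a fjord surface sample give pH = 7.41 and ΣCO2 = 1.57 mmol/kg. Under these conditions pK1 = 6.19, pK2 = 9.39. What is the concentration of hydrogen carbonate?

[HCO3⁻] = 1.47 mmol/kg

α₁ = 1 / (1 + [H⁺]/K1 + K2/[H⁺]) = 1 / (1 + 10^-1.22 + 10^-1.98)
   = 1 / (1 + 0.060256 + 0.010471) = 1/1.0707 = 0.9339
[HCO3⁻] = α₁ × DIC = 0.9339 × 1.57 = 1.47 mmol/kg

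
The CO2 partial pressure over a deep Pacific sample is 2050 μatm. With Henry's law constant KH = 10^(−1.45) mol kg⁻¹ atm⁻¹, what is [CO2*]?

[CO2*] = 72.7 μmol/kg

KH = 10^(−1.45) = 3.548×10^-2 mol kg⁻¹ atm⁻¹
[CO2*] = KH · pCO2 = 3.548×10^-2 × 2050×10^-6 atm = 7.27×10^-5 mol/kg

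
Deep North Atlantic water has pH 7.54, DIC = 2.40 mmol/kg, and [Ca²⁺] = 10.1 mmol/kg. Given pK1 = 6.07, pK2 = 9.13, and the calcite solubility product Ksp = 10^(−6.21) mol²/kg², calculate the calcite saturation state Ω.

α₂ = 1 / (1 + [H⁺]/K2 + [H⁺]²/(K1K2)) = 1 / (1 + 10^+1.59 + 10^+0.12)
   = 1 / (1 + 38.905 + 1.3183) = 1/41.223 = 0.02426
[CO3²⁻] = α₂ × DIC = 0.02426 × 2.40 = 0.05822 mmol/kg
Ksp = 10^(−6.21) = 6.166×10^-7
Ω = [Ca²⁺][CO3²⁻]/Ksp = (10.1×10^-3)(5.822×10^-5) / 6.166×10^-7 = 0.954

Ω = 0.954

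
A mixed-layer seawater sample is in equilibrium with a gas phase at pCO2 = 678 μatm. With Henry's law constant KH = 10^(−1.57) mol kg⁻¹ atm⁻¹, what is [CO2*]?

KH = 10^(−1.57) = 2.692×10^-2 mol kg⁻¹ atm⁻¹
[CO2*] = KH · pCO2 = 2.692×10^-2 × 678×10^-6 atm = 1.82×10^-5 mol/kg

[CO2*] = 18.2 μmol/kg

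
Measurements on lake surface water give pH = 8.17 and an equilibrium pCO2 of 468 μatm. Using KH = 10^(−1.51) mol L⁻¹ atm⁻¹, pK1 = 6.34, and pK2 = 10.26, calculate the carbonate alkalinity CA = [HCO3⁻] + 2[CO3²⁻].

CA = 0.994 mmol/L

[CO2*] = KH · pCO2 = 10^(−1.51) × 468×10^-6 = 1.446×10^-5 mol/L
α₀ = 1/(1 + K1/[H⁺] + K1K2/[H⁺]²) = 1/(1 + 10^+1.83 + 10^-0.26) = 0.01446
DIC = [CO2*]/α₀ = 1.446×10^-5 / 0.01446 = 1.000 mmol/L
CA = (α₁ + 2α₂)·DIC = (0.9776 + 2×0.007946) × 1.000 = 0.994 mmol/L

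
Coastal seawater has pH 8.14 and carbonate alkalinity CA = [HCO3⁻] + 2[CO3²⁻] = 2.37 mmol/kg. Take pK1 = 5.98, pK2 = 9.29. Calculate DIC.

CA = [HCO3⁻] + 2[CO3²⁻] = (α₁ + 2α₂)·DIC
At pH 8.14: [H⁺]/K1 = 10^-2.16 = 0.0069183, K2/[H⁺] = 10^-1.15 = 0.070795
α₁ = 1/(1 + 0.0069183 + 0.070795) = 1/1.0777 = 0.9279; α₂ = α₁·K2/[H⁺] = 0.06569
α₁ + 2α₂ = 1.0593
DIC = CA / (α₁ + 2α₂) = 2.37 / 1.0593 = 2.24 mmol/kg

DIC = 2.24 mmol/kg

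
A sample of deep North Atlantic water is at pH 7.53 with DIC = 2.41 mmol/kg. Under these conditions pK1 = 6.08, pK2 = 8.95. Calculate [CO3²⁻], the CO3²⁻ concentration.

[CO3²⁻] = 0.0854 mmol/kg

α₂ = 1 / (1 + [H⁺]/K2 + [H⁺]²/(K1K2)) = 1 / (1 + 10^+1.42 + 10^-0.03)
   = 1 / (1 + 26.303 + 0.93325) = 1/28.236 = 0.03542
[CO3²⁻] = α₂ × DIC = 0.03542 × 2.41 = 0.0854 mmol/kg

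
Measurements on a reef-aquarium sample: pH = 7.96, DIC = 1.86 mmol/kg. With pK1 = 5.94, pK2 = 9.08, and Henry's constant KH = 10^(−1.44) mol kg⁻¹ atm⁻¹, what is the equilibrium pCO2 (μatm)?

pCO2 = 451 μatm

α₀ = 1 / (1 + K1/[H⁺] + K1K2/[H⁺]²) = 1 / (1 + 10^+2.02 + 10^+0.90)
   = 1 / (1 + 104.71 + 7.9433) = 1/113.66 = 0.008798
[CO2*] = α₀ × DIC = 0.008798 × 1.86 = 0.01637 mmol/kg = 16.37 μmol/kg
pCO2 = [CO2*]/KH = 1.637×10^-5 / 3.631×10^-2 = 451 μatm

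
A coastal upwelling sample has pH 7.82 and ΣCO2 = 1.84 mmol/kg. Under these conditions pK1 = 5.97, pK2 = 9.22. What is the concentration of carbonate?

[CO3²⁻] = 0.0695 mmol/kg

α₂ = 1 / (1 + [H⁺]/K2 + [H⁺]²/(K1K2)) = 1 / (1 + 10^+1.40 + 10^-0.45)
   = 1 / (1 + 25.119 + 0.35481) = 1/26.474 = 0.03777
[CO3²⁻] = α₂ × DIC = 0.03777 × 1.84 = 0.0695 mmol/kg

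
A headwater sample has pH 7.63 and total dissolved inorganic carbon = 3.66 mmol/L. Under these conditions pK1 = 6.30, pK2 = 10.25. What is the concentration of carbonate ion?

α₂ = 1 / (1 + [H⁺]/K2 + [H⁺]²/(K1K2)) = 1 / (1 + 10^+2.62 + 10^+1.29)
   = 1 / (1 + 416.87 + 19.498) = 1/437.37 = 0.002286
[CO3²⁻] = α₂ × DIC = 0.002286 × 3.66 = 0.00837 mmol/L = 8.37 μmol/L

[CO3²⁻] = 8.37 μmol/L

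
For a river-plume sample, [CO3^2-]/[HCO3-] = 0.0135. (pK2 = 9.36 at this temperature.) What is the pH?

pH = 7.49

From K2 = [H⁺][CO3^2-]/[HCO3-]:  pH = pK2 + log₁₀([CO3^2-]/[HCO3-])
log₁₀(0.0135) = -1.870
pH = 9.36 + (-1.870) = 7.49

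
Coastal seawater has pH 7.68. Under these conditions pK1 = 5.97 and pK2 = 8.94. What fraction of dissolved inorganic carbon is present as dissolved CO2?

α₀ = 0.0181

α₀ = 1 / (1 + K1/[H⁺] + K1K2/[H⁺]²) = 1 / (1 + 10^+1.71 + 10^+0.45)
   = 1 / (1 + 51.286 + 2.8184) = 1/55.105 = 0.01815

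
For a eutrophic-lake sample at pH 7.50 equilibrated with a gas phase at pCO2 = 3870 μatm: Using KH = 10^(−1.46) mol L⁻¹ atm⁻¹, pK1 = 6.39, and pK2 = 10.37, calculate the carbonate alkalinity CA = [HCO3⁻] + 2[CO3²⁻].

[CO2*] = KH · pCO2 = 10^(−1.46) × 3870×10^-6 = 1.342×10^-4 mol/L
α₀ = 1/(1 + K1/[H⁺] + K1K2/[H⁺]²) = 1/(1 + 10^+1.11 + 10^-1.76) = 0.07194
DIC = [CO2*]/α₀ = 1.342×10^-4 / 0.07194 = 1.865 mmol/L
CA = (α₁ + 2α₂)·DIC = (0.9268 + 2×0.001250) × 1.865 = 1.73 mmol/L

CA = 1.73 mmol/L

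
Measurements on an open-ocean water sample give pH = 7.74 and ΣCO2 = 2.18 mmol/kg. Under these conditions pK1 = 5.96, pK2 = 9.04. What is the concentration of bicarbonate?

α₁ = 1 / (1 + [H⁺]/K1 + K2/[H⁺]) = 1 / (1 + 10^-1.78 + 10^-1.30)
   = 1 / (1 + 0.016596 + 0.050119) = 1/1.0667 = 0.9375
[HCO3⁻] = α₁ × DIC = 0.9375 × 2.18 = 2.04 mmol/kg

[HCO3⁻] = 2.04 mmol/kg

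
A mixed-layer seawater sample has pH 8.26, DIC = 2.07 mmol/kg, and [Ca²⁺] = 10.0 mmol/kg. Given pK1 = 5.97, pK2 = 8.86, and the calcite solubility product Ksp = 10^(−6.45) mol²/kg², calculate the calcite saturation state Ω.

α₂ = 1 / (1 + [H⁺]/K2 + [H⁺]²/(K1K2)) = 1 / (1 + 10^+0.60 + 10^-1.69)
   = 1 / (1 + 3.9811 + 0.020417) = 1/5.0015 = 0.1999
[CO3²⁻] = α₂ × DIC = 0.1999 × 2.07 = 0.4139 mmol/kg
Ksp = 10^(−6.45) = 3.548×10^-7
Ω = [Ca²⁺][CO3²⁻]/Ksp = (10.0×10^-3)(4.139×10^-4) / 3.548×10^-7 = 11.7

Ω = 11.7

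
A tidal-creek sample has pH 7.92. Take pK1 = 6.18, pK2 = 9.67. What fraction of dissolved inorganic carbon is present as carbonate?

α₂ = 1 / (1 + [H⁺]/K2 + [H⁺]²/(K1K2)) = 1 / (1 + 10^+1.75 + 10^+0.01)
   = 1 / (1 + 56.234 + 1.0233) = 1/58.257 = 0.01717

α₂ = 0.0172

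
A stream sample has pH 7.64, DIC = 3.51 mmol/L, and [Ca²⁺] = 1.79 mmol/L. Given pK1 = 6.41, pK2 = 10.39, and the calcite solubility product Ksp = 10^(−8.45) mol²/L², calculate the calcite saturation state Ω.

α₂ = 1 / (1 + [H⁺]/K2 + [H⁺]²/(K1K2)) = 1 / (1 + 10^+2.75 + 10^+1.52)
   = 1 / (1 + 562.34 + 33.113) = 1/596.45 = 0.001677
[CO3²⁻] = α₂ × DIC = 0.001677 × 3.51 = 0.005885 mmol/L = 5.885 μmol/L
Ksp = 10^(−8.45) = 3.548×10^-9
Ω = [Ca²⁺][CO3²⁻]/Ksp = (1.79×10^-3)(5.885×10^-6) / 3.548×10^-9 = 2.97

Ω = 2.97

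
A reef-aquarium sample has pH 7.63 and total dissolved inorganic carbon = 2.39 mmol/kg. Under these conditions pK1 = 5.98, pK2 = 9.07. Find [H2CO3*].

[CO2*] = 0.0505 mmol/kg

α₀ = 1 / (1 + K1/[H⁺] + K1K2/[H⁺]²) = 1 / (1 + 10^+1.65 + 10^+0.21)
   = 1 / (1 + 44.668 + 1.6218) = 1/47.290 = 0.02115
[CO2*] = α₀ × DIC = 0.02115 × 2.39 = 0.0505 mmol/kg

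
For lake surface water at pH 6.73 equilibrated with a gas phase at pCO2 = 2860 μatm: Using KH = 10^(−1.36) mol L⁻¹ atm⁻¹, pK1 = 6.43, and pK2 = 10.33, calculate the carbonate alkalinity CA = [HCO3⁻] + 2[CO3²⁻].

CA = 0.249 mmol/L

[CO2*] = KH · pCO2 = 10^(−1.36) × 2860×10^-6 = 1.248×10^-4 mol/L
α₀ = 1/(1 + K1/[H⁺] + K1K2/[H⁺]²) = 1/(1 + 10^+0.30 + 10^-3.30) = 0.3338
DIC = [CO2*]/α₀ = 1.248×10^-4 / 0.3338 = 0.3740 mmol/L
CA = (α₁ + 2α₂)·DIC = (0.6660 + 2×0.0001673) × 0.3740 = 0.249 mmol/L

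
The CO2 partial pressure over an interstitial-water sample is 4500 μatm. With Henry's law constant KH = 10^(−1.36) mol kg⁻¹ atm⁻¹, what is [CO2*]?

[CO2*] = 196 μmol/kg

KH = 10^(−1.36) = 4.365×10^-2 mol kg⁻¹ atm⁻¹
[CO2*] = KH · pCO2 = 4.365×10^-2 × 4500×10^-6 atm = 1.96×10^-4 mol/kg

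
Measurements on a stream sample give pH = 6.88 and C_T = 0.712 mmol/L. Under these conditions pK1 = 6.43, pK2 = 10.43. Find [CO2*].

[CO2*] = 0.186 mmol/L

α₀ = 1 / (1 + K1/[H⁺] + K1K2/[H⁺]²) = 1 / (1 + 10^+0.45 + 10^-3.10)
   = 1 / (1 + 2.8184 + 0.00079433) = 1/3.8192 = 0.2618
[CO2*] = α₀ × DIC = 0.2618 × 0.712 = 0.186 mmol/L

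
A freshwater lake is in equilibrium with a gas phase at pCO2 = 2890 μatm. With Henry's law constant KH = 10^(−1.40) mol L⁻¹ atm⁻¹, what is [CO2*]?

[CO2*] = 115 μmol/L

KH = 10^(−1.40) = 3.981×10^-2 mol L⁻¹ atm⁻¹
[CO2*] = KH · pCO2 = 3.981×10^-2 × 2890×10^-6 atm = 1.15×10^-4 mol/L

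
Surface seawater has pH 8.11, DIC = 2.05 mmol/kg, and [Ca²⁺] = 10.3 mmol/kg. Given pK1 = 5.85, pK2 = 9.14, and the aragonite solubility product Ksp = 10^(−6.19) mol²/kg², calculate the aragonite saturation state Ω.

Ω = 2.78

α₂ = 1 / (1 + [H⁺]/K2 + [H⁺]²/(K1K2)) = 1 / (1 + 10^+1.03 + 10^-1.23)
   = 1 / (1 + 10.715 + 0.058884) = 1/11.774 = 0.08493
[CO3²⁻] = α₂ × DIC = 0.08493 × 2.05 = 0.1741 mmol/kg
Ksp = 10^(−6.19) = 6.457×10^-7
Ω = [Ca²⁺][CO3²⁻]/Ksp = (10.3×10^-3)(1.741×10^-4) / 6.457×10^-7 = 2.78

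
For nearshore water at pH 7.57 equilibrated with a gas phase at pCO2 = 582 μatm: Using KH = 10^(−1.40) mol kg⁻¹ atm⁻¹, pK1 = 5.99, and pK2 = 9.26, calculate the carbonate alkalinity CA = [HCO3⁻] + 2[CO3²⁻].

[CO2*] = KH · pCO2 = 10^(−1.40) × 582×10^-6 = 2.317×10^-5 mol/kg
α₀ = 1/(1 + K1/[H⁺] + K1K2/[H⁺]²) = 1/(1 + 10^+1.58 + 10^-0.11) = 0.02513
DIC = [CO2*]/α₀ = 2.317×10^-5 / 0.02513 = 0.9220 mmol/kg
CA = (α₁ + 2α₂)·DIC = (0.9554 + 2×0.01951) × 0.9220 = 0.917 mmol/kg

CA = 0.917 mmol/kg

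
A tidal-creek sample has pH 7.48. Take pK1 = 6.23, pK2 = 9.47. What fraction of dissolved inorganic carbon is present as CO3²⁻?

α₂ = 0.00960

α₂ = 1 / (1 + [H⁺]/K2 + [H⁺]²/(K1K2)) = 1 / (1 + 10^+1.99 + 10^+0.74)
   = 1 / (1 + 97.724 + 5.4954) = 1/104.22 = 0.009595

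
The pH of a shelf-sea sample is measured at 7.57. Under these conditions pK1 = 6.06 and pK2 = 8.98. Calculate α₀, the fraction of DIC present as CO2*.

α₀ = 0.0289

α₀ = 1 / (1 + K1/[H⁺] + K1K2/[H⁺]²) = 1 / (1 + 10^+1.51 + 10^+0.10)
   = 1 / (1 + 32.359 + 1.2589) = 1/34.618 = 0.02889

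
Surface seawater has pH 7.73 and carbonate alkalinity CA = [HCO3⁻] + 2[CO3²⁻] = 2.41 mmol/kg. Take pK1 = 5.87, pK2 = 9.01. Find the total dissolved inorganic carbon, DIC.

CA = [HCO3⁻] + 2[CO3²⁻] = (α₁ + 2α₂)·DIC
At pH 7.73: [H⁺]/K1 = 10^-1.86 = 0.013804, K2/[H⁺] = 10^-1.28 = 0.052481
α₁ = 1/(1 + 0.013804 + 0.052481) = 1/1.0663 = 0.9378; α₂ = α₁·K2/[H⁺] = 0.04922
α₁ + 2α₂ = 1.0363
DIC = CA / (α₁ + 2α₂) = 2.41 / 1.0363 = 2.33 mmol/kg

DIC = 2.33 mmol/kg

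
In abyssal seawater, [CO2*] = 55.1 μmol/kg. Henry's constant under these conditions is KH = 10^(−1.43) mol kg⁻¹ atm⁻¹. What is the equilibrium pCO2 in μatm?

KH = 10^(−1.43) = 3.715×10^-2 mol kg⁻¹ atm⁻¹
pCO2 = [CO2*]/KH = 55.1×10^-6 / 3.715×10^-2 = 1.48×10^-3 atm = 1480 μatm

pCO2 = 1480 μatm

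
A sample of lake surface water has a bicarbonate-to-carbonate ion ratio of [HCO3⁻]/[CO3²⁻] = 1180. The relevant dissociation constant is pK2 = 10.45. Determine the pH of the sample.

pH = 7.38

From K2 = [H⁺][CO3²⁻]/[HCO3⁻]:  pH = pK2 − log₁₀([HCO3⁻]/[CO3²⁻])
log₁₀(1180) = +3.072
pH = 10.45 − (+3.072) = 7.38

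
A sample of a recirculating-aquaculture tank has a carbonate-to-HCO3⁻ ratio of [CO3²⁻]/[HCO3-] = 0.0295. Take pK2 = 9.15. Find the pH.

pH = 7.62

From K2 = [H⁺][CO3²⁻]/[HCO3-]:  pH = pK2 + log₁₀([CO3²⁻]/[HCO3-])
log₁₀(0.0295) = -1.530
pH = 9.15 + (-1.530) = 7.62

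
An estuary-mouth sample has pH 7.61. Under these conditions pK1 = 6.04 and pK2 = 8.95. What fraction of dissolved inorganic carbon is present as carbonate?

α₂ = 0.0426

α₂ = 1 / (1 + [H⁺]/K2 + [H⁺]²/(K1K2)) = 1 / (1 + 10^+1.34 + 10^-0.23)
   = 1 / (1 + 21.878 + 0.58884) = 1/23.466 = 0.04261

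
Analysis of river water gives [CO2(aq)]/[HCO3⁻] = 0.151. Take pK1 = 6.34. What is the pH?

From K1 = [H⁺][HCO3⁻]/[CO2(aq)]:  pH = pK1 − log₁₀([CO2(aq)]/[HCO3⁻])
log₁₀(0.151) = -0.821
pH = 6.34 − (-0.821) = 7.16

pH = 7.16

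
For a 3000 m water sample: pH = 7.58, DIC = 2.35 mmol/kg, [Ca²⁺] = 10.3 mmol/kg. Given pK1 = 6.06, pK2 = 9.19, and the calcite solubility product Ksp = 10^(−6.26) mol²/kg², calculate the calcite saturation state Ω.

Ω = 1.03

α₂ = 1 / (1 + [H⁺]/K2 + [H⁺]²/(K1K2)) = 1 / (1 + 10^+1.61 + 10^+0.09)
   = 1 / (1 + 40.738 + 1.2303) = 1/42.968 = 0.02327
[CO3²⁻] = α₂ × DIC = 0.02327 × 2.35 = 0.05469 mmol/kg
Ksp = 10^(−6.26) = 5.495×10^-7
Ω = [Ca²⁺][CO3²⁻]/Ksp = (10.3×10^-3)(5.469×10^-5) / 5.495×10^-7 = 1.03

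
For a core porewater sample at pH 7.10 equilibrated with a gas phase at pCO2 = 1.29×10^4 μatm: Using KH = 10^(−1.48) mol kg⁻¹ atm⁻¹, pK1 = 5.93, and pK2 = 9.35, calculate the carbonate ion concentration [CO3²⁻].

[CO3²⁻] = 0.0355 mmol/kg

[CO2*] = KH · pCO2 = 10^(−1.48) × 1.29×10^4×10^-6 = 4.272×10^-4 mol/kg
α₀ = 1/(1 + K1/[H⁺] + K1K2/[H⁺]²) = 1/(1 + 10^+1.17 + 10^-1.08) = 0.06300
DIC = [CO2*]/α₀ = 4.272×10^-4 / 0.06300 = 6.781 mmol/kg
[CO3²⁻] = α₂·DIC; α₂ = 0.005240, so [CO3²⁻] = 0.005240 × 6.781 = 0.0355 mmol/kg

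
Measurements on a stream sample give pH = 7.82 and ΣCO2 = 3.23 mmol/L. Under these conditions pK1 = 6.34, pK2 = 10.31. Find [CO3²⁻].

α₂ = 1 / (1 + [H⁺]/K2 + [H⁺]²/(K1K2)) = 1 / (1 + 10^+2.49 + 10^+1.01)
   = 1 / (1 + 309.03 + 10.233) = 1/320.26 = 0.003122
[CO3²⁻] = α₂ × DIC = 0.003122 × 3.23 = 0.0101 mmol/L = 10.1 μmol/L

[CO3²⁻] = 10.1 μmol/L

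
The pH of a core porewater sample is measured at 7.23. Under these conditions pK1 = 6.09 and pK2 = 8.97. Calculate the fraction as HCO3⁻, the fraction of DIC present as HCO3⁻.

α₁ = 1 / (1 + [H⁺]/K1 + K2/[H⁺]) = 1 / (1 + 10^-1.14 + 10^-1.74)
   = 1 / (1 + 0.072444 + 0.018197) = 1/1.0906 = 0.9169

α₁ = 0.917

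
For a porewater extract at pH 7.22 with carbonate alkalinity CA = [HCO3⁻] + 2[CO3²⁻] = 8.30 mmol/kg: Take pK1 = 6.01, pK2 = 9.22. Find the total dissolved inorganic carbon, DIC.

DIC = 8.72 mmol/kg

CA = [HCO3⁻] + 2[CO3²⁻] = (α₁ + 2α₂)·DIC
At pH 7.22: [H⁺]/K1 = 10^-1.21 = 0.061660, K2/[H⁺] = 10^-2.00 = 0.010000
α₁ = 1/(1 + 0.061660 + 0.010000) = 1/1.0717 = 0.9331; α₂ = α₁·K2/[H⁺] = 0.009331
α₁ + 2α₂ = 0.9518
DIC = CA / (α₁ + 2α₂) = 8.30 / 0.9518 = 8.72 mmol/kg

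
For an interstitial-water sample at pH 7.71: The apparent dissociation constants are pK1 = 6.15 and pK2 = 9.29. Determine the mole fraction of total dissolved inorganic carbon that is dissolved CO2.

α₀ = 0.0261

α₀ = 1 / (1 + K1/[H⁺] + K1K2/[H⁺]²) = 1 / (1 + 10^+1.56 + 10^-0.02)
   = 1 / (1 + 36.308 + 0.95499) = 1/38.263 = 0.02614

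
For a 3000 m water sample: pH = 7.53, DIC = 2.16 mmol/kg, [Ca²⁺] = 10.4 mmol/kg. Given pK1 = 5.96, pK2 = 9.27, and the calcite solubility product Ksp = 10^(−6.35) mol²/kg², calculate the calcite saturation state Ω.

α₂ = 1 / (1 + [H⁺]/K2 + [H⁺]²/(K1K2)) = 1 / (1 + 10^+1.74 + 10^+0.17)
   = 1 / (1 + 54.954 + 1.4791) = 1/57.433 = 0.01741
[CO3²⁻] = α₂ × DIC = 0.01741 × 2.16 = 0.03761 mmol/kg
Ksp = 10^(−6.35) = 4.467×10^-7
Ω = [Ca²⁺][CO3²⁻]/Ksp = (10.4×10^-3)(3.761×10^-5) / 4.467×10^-7 = 0.876

Ω = 0.876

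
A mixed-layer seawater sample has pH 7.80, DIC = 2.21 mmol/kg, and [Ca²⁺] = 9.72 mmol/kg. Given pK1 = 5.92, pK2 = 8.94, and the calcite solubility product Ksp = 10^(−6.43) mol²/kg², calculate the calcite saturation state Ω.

α₂ = 1 / (1 + [H⁺]/K2 + [H⁺]²/(K1K2)) = 1 / (1 + 10^+1.14 + 10^-0.74)
   = 1 / (1 + 13.804 + 0.18197) = 1/14.986 = 0.06673
[CO3²⁻] = α₂ × DIC = 0.06673 × 2.21 = 0.1475 mmol/kg
Ksp = 10^(−6.43) = 3.715×10^-7
Ω = [Ca²⁺][CO3²⁻]/Ksp = (9.72×10^-3)(1.475×10^-4) / 3.715×10^-7 = 3.86

Ω = 3.86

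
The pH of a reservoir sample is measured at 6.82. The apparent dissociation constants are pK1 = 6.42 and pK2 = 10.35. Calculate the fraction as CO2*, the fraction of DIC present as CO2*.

α₀ = 1 / (1 + K1/[H⁺] + K1K2/[H⁺]²) = 1 / (1 + 10^+0.40 + 10^-3.13)
   = 1 / (1 + 2.5119 + 0.00074131) = 1/3.5126 = 0.2847

α₀ = 0.285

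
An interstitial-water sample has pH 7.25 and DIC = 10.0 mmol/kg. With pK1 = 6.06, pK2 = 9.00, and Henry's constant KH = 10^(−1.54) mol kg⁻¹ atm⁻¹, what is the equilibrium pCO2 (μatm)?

α₀ = 1 / (1 + K1/[H⁺] + K1K2/[H⁺]²) = 1 / (1 + 10^+1.19 + 10^-0.56)
   = 1 / (1 + 15.488 + 0.27542) = 1/16.764 = 0.05965
[CO2*] = α₀ × DIC = 0.05965 × 10.0 = 0.5965 mmol/kg
pCO2 = [CO2*]/KH = 5.965×10^-4 / 2.884×10^-2 = 2.07×10^4 μatm

pCO2 = 2.07×10^4 μatm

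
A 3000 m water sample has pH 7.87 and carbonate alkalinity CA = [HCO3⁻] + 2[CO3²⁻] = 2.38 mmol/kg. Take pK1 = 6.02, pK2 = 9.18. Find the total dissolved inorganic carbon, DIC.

DIC = 2.30 mmol/kg

CA = [HCO3⁻] + 2[CO3²⁻] = (α₁ + 2α₂)·DIC
At pH 7.87: [H⁺]/K1 = 10^-1.85 = 0.014125, K2/[H⁺] = 10^-1.31 = 0.048978
α₁ = 1/(1 + 0.014125 + 0.048978) = 1/1.0631 = 0.9406; α₂ = α₁·K2/[H⁺] = 0.04607
α₁ + 2α₂ = 1.0328
DIC = CA / (α₁ + 2α₂) = 2.38 / 1.0328 = 2.30 mmol/kg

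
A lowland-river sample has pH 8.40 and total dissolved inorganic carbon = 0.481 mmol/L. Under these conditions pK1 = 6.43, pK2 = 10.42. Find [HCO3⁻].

α₁ = 1 / (1 + [H⁺]/K1 + K2/[H⁺]) = 1 / (1 + 10^-1.97 + 10^-2.02)
   = 1 / (1 + 0.010715 + 0.0095499) = 1/1.0203 = 0.9801
[HCO3⁻] = α₁ × DIC = 0.9801 × 0.481 = 0.471 mmol/L

[HCO3⁻] = 0.471 mmol/L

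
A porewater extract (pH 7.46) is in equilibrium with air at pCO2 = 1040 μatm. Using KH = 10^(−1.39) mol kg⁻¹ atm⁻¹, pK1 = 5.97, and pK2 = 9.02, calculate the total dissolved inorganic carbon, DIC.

DIC = 1.39 mmol/kg

[CO2*] = KH · pCO2 = 10^(−1.39) × 1040×10^-6 = 4.237×10^-5 mol/kg
α₀ = 1/(1 + K1/[H⁺] + K1K2/[H⁺]²) = 1/(1 + 10^+1.49 + 10^-0.07) = 0.03053
DIC = [CO2*]/α₀ = 4.237×10^-5 / 0.03053 = 1.39 mmol/kg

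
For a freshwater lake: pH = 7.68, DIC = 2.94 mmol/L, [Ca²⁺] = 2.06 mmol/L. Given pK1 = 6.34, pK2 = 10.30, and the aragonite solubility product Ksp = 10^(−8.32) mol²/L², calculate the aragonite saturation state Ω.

α₂ = 1 / (1 + [H⁺]/K2 + [H⁺]²/(K1K2)) = 1 / (1 + 10^+2.62 + 10^+1.28)
   = 1 / (1 + 416.87 + 19.055) = 1/436.92 = 0.002289
[CO3²⁻] = α₂ × DIC = 0.002289 × 2.94 = 0.006729 mmol/L = 6.729 μmol/L
Ksp = 10^(−8.32) = 4.786×10^-9
Ω = [Ca²⁺][CO3²⁻]/Ksp = (2.06×10^-3)(6.729×10^-6) / 4.786×10^-9 = 2.90

Ω = 2.90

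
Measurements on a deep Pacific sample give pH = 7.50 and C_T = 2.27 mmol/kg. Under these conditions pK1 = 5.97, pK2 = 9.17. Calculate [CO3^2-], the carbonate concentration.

α₂ = 1 / (1 + [H⁺]/K2 + [H⁺]²/(K1K2)) = 1 / (1 + 10^+1.67 + 10^+0.14)
   = 1 / (1 + 46.774 + 1.3804) = 1/49.154 = 0.02034
[CO3²⁻] = α₂ × DIC = 0.02034 × 2.27 = 0.0462 mmol/kg

[CO3²⁻] = 0.0462 mmol/kg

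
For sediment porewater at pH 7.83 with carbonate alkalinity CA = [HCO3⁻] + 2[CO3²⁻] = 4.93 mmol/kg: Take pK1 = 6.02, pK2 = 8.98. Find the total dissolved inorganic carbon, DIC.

DIC = 4.69 mmol/kg

CA = [HCO3⁻] + 2[CO3²⁻] = (α₁ + 2α₂)·DIC
At pH 7.83: [H⁺]/K1 = 10^-1.81 = 0.015488, K2/[H⁺] = 10^-1.15 = 0.070795
α₁ = 1/(1 + 0.015488 + 0.070795) = 1/1.0863 = 0.9206; α₂ = α₁·K2/[H⁺] = 0.06517
α₁ + 2α₂ = 1.0509
DIC = CA / (α₁ + 2α₂) = 4.93 / 1.0509 = 4.69 mmol/kg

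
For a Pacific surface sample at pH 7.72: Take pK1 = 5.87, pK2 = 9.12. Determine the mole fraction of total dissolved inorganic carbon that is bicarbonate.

α₁ = 1 / (1 + [H⁺]/K1 + K2/[H⁺]) = 1 / (1 + 10^-1.85 + 10^-1.40)
   = 1 / (1 + 0.014125 + 0.039811) = 1/1.0539 = 0.9488

α₁ = 0.949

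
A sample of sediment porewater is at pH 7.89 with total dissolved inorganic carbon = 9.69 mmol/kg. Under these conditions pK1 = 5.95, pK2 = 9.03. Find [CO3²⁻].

α₂ = 1 / (1 + [H⁺]/K2 + [H⁺]²/(K1K2)) = 1 / (1 + 10^+1.14 + 10^-0.80)
   = 1 / (1 + 13.804 + 0.15849) = 1/14.962 = 0.06683
[CO3²⁻] = α₂ × DIC = 0.06683 × 9.69 = 0.648 mmol/kg

[CO3²⁻] = 0.648 mmol/kg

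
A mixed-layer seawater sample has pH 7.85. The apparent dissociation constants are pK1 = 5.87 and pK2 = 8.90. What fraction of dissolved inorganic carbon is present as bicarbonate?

α₁ = 1 / (1 + [H⁺]/K1 + K2/[H⁺]) = 1 / (1 + 10^-1.98 + 10^-1.05)
   = 1 / (1 + 0.010471 + 0.089125) = 1/1.0996 = 0.9094

α₁ = 0.909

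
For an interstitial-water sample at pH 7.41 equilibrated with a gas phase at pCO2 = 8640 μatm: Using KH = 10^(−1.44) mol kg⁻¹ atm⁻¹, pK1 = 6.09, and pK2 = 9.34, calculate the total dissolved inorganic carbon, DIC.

DIC = 6.94 mmol/kg

[CO2*] = KH · pCO2 = 10^(−1.44) × 8640×10^-6 = 3.137×10^-4 mol/kg
α₀ = 1/(1 + K1/[H⁺] + K1K2/[H⁺]²) = 1/(1 + 10^+1.32 + 10^-0.61) = 0.04517
DIC = [CO2*]/α₀ = 3.137×10^-4 / 0.04517 = 6.94 mmol/kg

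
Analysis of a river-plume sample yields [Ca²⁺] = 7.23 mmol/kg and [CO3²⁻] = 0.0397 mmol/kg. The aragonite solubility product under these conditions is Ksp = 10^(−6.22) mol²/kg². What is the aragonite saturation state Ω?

Ω = 0.476

Ksp = 10^(−6.22) = 6.026×10^-7
Ω = [Ca²⁺][CO3²⁻]/Ksp = (7.23×10^-3)(0.0397×10^-3) / 6.026×10^-7 = 0.476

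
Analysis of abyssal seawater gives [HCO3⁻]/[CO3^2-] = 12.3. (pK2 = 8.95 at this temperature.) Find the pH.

From K2 = [H⁺][CO3^2-]/[HCO3⁻]:  pH = pK2 − log₁₀([HCO3⁻]/[CO3^2-])
log₁₀(12.3) = +1.090
pH = 8.95 − (+1.090) = 7.86

pH = 7.86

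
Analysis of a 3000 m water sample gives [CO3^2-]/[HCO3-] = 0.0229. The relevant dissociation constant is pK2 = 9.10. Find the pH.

From K2 = [H⁺][CO3^2-]/[HCO3-]:  pH = pK2 + log₁₀([CO3^2-]/[HCO3-])
log₁₀(0.0229) = -1.640
pH = 9.10 + (-1.640) = 7.46

pH = 7.46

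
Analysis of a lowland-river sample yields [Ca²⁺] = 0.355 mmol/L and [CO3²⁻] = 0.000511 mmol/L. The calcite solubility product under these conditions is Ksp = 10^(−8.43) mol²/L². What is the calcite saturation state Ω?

Ksp = 10^(−8.43) = 3.715×10^-9
Ω = [Ca²⁺][CO3²⁻]/Ksp = (0.355×10^-3)(0.000511×10^-3) / 3.715×10^-9 = 0.0488

Ω = 0.0488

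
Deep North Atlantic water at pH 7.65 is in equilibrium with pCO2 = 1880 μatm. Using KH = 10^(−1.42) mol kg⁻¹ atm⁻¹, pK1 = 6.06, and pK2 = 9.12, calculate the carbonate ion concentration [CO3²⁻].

[CO2*] = KH · pCO2 = 10^(−1.42) × 1880×10^-6 = 7.148×10^-5 mol/kg
α₀ = 1/(1 + K1/[H⁺] + K1K2/[H⁺]²) = 1/(1 + 10^+1.59 + 10^+0.12) = 0.02426
DIC = [CO2*]/α₀ = 7.148×10^-5 / 0.02426 = 2.946 mmol/kg
[CO3²⁻] = α₂·DIC; α₂ = 0.03198, so [CO3²⁻] = 0.03198 × 2.946 = 0.0942 mmol/kg

[CO3²⁻] = 0.0942 mmol/kg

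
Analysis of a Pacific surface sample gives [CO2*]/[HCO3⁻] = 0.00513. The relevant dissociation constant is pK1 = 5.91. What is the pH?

pH = 8.20

From K1 = [H⁺][HCO3⁻]/[CO2*]:  pH = pK1 − log₁₀([CO2*]/[HCO3⁻])
log₁₀(0.00513) = -2.290
pH = 5.91 − (-2.290) = 8.20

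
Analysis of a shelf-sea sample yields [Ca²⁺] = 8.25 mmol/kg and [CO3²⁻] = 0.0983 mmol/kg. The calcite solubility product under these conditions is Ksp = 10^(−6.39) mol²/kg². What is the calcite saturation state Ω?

Ω = 1.99

Ksp = 10^(−6.39) = 4.074×10^-7
Ω = [Ca²⁺][CO3²⁻]/Ksp = (8.25×10^-3)(0.0983×10^-3) / 4.074×10^-7 = 1.99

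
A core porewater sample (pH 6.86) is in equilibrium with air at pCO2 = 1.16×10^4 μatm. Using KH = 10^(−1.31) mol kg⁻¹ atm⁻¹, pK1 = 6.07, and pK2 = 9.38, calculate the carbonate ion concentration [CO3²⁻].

[CO3²⁻] = 10.6 μmol/kg

[CO2*] = KH · pCO2 = 10^(−1.31) × 1.16×10^4×10^-6 = 5.681×10^-4 mol/kg
α₀ = 1/(1 + K1/[H⁺] + K1K2/[H⁺]²) = 1/(1 + 10^+0.79 + 10^-1.73) = 0.1392
DIC = [CO2*]/α₀ = 5.681×10^-4 / 0.1392 = 4.082 mmol/kg
[CO3²⁻] = α₂·DIC; α₂ = 0.002592, so [CO3²⁻] = 0.002592 × 4.082 = 0.0106 mmol/kg = 10.6 μmol/kg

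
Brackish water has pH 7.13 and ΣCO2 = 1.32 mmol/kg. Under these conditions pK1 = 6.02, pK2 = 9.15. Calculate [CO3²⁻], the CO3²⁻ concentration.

[CO3²⁻] = 11.6 μmol/kg

α₂ = 1 / (1 + [H⁺]/K2 + [H⁺]²/(K1K2)) = 1 / (1 + 10^+2.02 + 10^+0.91)
   = 1 / (1 + 104.71 + 8.1283) = 1/113.84 = 0.008784
[CO3²⁻] = α₂ × DIC = 0.008784 × 1.32 = 0.0116 mmol/kg = 11.6 μmol/kg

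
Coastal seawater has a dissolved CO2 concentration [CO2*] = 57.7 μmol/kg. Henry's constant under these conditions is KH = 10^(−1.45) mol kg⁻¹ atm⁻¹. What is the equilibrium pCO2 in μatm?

KH = 10^(−1.45) = 3.548×10^-2 mol kg⁻¹ atm⁻¹
pCO2 = [CO2*]/KH = 57.7×10^-6 / 3.548×10^-2 = 1.63×10^-3 atm = 1630 μatm

pCO2 = 1630 μatm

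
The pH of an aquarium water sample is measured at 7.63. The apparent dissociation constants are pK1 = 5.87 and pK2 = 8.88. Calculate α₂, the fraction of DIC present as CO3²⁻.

α₂ = 1 / (1 + [H⁺]/K2 + [H⁺]²/(K1K2)) = 1 / (1 + 10^+1.25 + 10^-0.51)
   = 1 / (1 + 17.783 + 0.30903) = 1/19.092 = 0.05238

α₂ = 0.0524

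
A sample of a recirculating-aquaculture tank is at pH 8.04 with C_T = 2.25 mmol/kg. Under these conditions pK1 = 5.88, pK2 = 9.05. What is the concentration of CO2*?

[CO2*] = 14.1 μmol/kg

α₀ = 1 / (1 + K1/[H⁺] + K1K2/[H⁺]²) = 1 / (1 + 10^+2.16 + 10^+1.15)
   = 1 / (1 + 144.54 + 14.125) = 1/159.67 = 0.006263
[CO2*] = α₀ × DIC = 0.006263 × 2.25 = 0.0141 mmol/kg = 14.1 μmol/kg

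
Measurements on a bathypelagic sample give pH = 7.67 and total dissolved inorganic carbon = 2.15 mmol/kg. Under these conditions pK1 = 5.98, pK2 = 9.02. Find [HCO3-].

[HCO3⁻] = 2.02 mmol/kg

α₁ = 1 / (1 + [H⁺]/K1 + K2/[H⁺]) = 1 / (1 + 10^-1.69 + 10^-1.35)
   = 1 / (1 + 0.020417 + 0.044668) = 1/1.0651 = 0.9389
[HCO3⁻] = α₁ × DIC = 0.9389 × 2.15 = 2.02 mmol/kg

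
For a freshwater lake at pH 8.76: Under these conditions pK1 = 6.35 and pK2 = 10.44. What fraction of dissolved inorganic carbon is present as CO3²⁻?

α₂ = 1 / (1 + [H⁺]/K2 + [H⁺]²/(K1K2)) = 1 / (1 + 10^+1.68 + 10^-0.73)
   = 1 / (1 + 47.863 + 0.18621) = 1/49.049 = 0.02039

α₂ = 0.0204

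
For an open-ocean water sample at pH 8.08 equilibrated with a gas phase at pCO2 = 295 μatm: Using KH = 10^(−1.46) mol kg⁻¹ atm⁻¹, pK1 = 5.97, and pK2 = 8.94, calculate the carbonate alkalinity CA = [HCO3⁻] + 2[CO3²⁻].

[CO2*] = KH · pCO2 = 10^(−1.46) × 295×10^-6 = 1.023×10^-5 mol/kg
α₀ = 1/(1 + K1/[H⁺] + K1K2/[H⁺]²) = 1/(1 + 10^+2.11 + 10^+1.25) = 0.006775
DIC = [CO2*]/α₀ = 1.023×10^-5 / 0.006775 = 1.510 mmol/kg
CA = (α₁ + 2α₂)·DIC = (0.8728 + 2×0.1205) × 1.510 = 1.68 mmol/kg

CA = 1.68 mmol/kg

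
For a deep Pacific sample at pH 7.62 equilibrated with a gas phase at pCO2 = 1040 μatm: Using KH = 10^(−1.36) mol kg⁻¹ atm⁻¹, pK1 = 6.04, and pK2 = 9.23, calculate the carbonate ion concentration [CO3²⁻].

[CO3²⁻] = 0.0424 mmol/kg

[CO2*] = KH · pCO2 = 10^(−1.36) × 1040×10^-6 = 4.540×10^-5 mol/kg
α₀ = 1/(1 + K1/[H⁺] + K1K2/[H⁺]²) = 1/(1 + 10^+1.58 + 10^-0.03) = 0.02503
DIC = [CO2*]/α₀ = 4.540×10^-5 / 0.02503 = 1.814 mmol/kg
[CO3²⁻] = α₂·DIC; α₂ = 0.02336, so [CO3²⁻] = 0.02336 × 1.814 = 0.0424 mmol/kg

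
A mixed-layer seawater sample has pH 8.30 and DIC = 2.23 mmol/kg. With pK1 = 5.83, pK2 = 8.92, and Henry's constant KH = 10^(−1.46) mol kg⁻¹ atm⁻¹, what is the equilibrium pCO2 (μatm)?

α₀ = 1 / (1 + K1/[H⁺] + K1K2/[H⁺]²) = 1 / (1 + 10^+2.47 + 10^+1.85)
   = 1 / (1 + 295.12 + 70.795) = 1/366.92 = 0.002725
[CO2*] = α₀ × DIC = 0.002725 × 2.23 = 0.006078 mmol/kg = 6.078 μmol/kg
pCO2 = [CO2*]/KH = 6.078×10^-6 / 3.467×10^-2 = 175 μatm

pCO2 = 175 μatm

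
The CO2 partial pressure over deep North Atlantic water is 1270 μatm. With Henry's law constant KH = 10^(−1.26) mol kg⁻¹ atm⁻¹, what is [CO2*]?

KH = 10^(−1.26) = 5.495×10^-2 mol kg⁻¹ atm⁻¹
[CO2*] = KH · pCO2 = 5.495×10^-2 × 1270×10^-6 atm = 6.98×10^-5 mol/kg

[CO2*] = 69.8 μmol/kg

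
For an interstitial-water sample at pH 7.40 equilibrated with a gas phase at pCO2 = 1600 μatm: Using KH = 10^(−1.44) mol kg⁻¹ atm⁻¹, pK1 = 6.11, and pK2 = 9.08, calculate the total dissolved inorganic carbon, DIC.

DIC = 1.21 mmol/kg

[CO2*] = KH · pCO2 = 10^(−1.44) × 1600×10^-6 = 5.809×10^-5 mol/kg
α₀ = 1/(1 + K1/[H⁺] + K1K2/[H⁺]²) = 1/(1 + 10^+1.29 + 10^-0.39) = 0.04783
DIC = [CO2*]/α₀ = 5.809×10^-5 / 0.04783 = 1.21 mmol/kg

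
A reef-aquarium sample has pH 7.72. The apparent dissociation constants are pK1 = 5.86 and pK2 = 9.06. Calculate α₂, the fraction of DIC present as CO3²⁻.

α₂ = 0.0431

α₂ = 1 / (1 + [H⁺]/K2 + [H⁺]²/(K1K2)) = 1 / (1 + 10^+1.34 + 10^-0.52)
   = 1 / (1 + 21.878 + 0.30200) = 1/23.180 = 0.04314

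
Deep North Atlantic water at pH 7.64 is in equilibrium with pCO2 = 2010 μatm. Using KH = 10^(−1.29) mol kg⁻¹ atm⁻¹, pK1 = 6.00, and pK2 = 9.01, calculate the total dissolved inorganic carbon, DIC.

[CO2*] = KH · pCO2 = 10^(−1.29) × 2010×10^-6 = 1.031×10^-4 mol/kg
α₀ = 1/(1 + K1/[H⁺] + K1K2/[H⁺]²) = 1/(1 + 10^+1.64 + 10^+0.27) = 0.02150
DIC = [CO2*]/α₀ = 1.031×10^-4 / 0.02150 = 4.79 mmol/kg

DIC = 4.79 mmol/kg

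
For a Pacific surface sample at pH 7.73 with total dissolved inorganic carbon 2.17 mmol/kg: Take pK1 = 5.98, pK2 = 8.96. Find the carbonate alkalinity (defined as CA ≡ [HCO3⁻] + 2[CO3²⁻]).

CA = [HCO3⁻] + 2[CO3²⁻] = (α₁ + 2α₂)·DIC
At pH 7.73: [H⁺]/K1 = 10^-1.75 = 0.017783, K2/[H⁺] = 10^-1.23 = 0.058884
α₁ = 1/(1 + 0.017783 + 0.058884) = 1/1.0767 = 0.9288; α₂ = α₁·K2/[H⁺] = 0.05469
α₁ + 2α₂ = 1.0382
CA = 1.0382 × 2.17 = 2.25 mmol/kg

CA = 2.25 mmol/kg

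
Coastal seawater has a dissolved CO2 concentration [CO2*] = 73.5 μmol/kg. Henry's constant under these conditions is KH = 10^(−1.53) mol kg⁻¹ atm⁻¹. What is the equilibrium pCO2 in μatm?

KH = 10^(−1.53) = 2.951×10^-2 mol kg⁻¹ atm⁻¹
pCO2 = [CO2*]/KH = 73.5×10^-6 / 2.951×10^-2 = 2.49×10^-3 atm = 2490 μatm

pCO2 = 2490 μatm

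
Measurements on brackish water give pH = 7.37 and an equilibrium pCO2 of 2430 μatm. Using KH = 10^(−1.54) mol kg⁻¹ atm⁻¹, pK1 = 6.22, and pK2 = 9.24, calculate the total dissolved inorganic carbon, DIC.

DIC = 1.07 mmol/kg

[CO2*] = KH · pCO2 = 10^(−1.54) × 2430×10^-6 = 7.008×10^-5 mol/kg
α₀ = 1/(1 + K1/[H⁺] + K1K2/[H⁺]²) = 1/(1 + 10^+1.15 + 10^-0.72) = 0.06529
DIC = [CO2*]/α₀ = 7.008×10^-5 / 0.06529 = 1.07 mmol/kg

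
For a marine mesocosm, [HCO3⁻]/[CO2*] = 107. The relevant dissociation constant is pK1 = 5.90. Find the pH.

From K1 = [H⁺][HCO3⁻]/[CO2*]:  pH = pK1 + log₁₀([HCO3⁻]/[CO2*])
log₁₀(107) = +2.029
pH = 5.90 + (+2.029) = 7.93

pH = 7.93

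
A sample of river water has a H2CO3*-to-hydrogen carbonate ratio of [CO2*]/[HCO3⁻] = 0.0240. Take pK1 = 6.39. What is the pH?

pH = 8.01

From K1 = [H⁺][HCO3⁻]/[CO2*]:  pH = pK1 − log₁₀([CO2*]/[HCO3⁻])
log₁₀(0.0240) = -1.620
pH = 6.39 − (-1.620) = 8.01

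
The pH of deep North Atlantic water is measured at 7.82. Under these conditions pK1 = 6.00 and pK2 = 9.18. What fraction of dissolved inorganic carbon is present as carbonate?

α₂ = 1 / (1 + [H⁺]/K2 + [H⁺]²/(K1K2)) = 1 / (1 + 10^+1.36 + 10^-0.46)
   = 1 / (1 + 22.909 + 0.34674) = 1/24.255 = 0.04123

α₂ = 0.0412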